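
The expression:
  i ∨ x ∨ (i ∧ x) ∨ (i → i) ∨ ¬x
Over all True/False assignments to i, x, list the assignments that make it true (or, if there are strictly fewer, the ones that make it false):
is always true.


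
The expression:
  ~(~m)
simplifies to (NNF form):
m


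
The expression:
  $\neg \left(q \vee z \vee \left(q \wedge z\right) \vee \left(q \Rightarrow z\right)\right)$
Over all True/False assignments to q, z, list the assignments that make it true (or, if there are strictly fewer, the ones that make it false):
is never true.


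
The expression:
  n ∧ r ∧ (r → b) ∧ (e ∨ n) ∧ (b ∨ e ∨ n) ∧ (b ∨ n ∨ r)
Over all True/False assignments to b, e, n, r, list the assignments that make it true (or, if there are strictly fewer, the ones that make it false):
is true only for:
  b=True, e=False, n=True, r=True;
  b=True, e=True, n=True, r=True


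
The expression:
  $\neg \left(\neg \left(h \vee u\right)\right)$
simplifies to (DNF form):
$h \vee u$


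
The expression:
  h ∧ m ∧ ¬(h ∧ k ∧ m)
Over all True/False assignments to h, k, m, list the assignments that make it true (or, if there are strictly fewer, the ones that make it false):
is true only for:
  h=True, k=False, m=True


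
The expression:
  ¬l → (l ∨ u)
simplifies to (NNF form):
l ∨ u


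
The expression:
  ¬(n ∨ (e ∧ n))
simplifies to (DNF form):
¬n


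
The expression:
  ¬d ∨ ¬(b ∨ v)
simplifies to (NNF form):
(¬b ∧ ¬v) ∨ ¬d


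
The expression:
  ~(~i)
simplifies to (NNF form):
i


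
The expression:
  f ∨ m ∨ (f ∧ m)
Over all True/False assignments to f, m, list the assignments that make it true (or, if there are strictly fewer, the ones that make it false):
is false only for:
  f=False, m=False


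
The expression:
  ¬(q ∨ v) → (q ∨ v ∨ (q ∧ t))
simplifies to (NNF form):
q ∨ v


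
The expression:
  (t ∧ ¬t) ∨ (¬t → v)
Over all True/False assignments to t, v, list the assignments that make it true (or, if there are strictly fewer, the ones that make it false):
is false only for:
  t=False, v=False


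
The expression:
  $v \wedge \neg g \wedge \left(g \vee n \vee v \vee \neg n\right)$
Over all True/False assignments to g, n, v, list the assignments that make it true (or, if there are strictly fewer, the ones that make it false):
is true only for:
  g=False, n=False, v=True;
  g=False, n=True, v=True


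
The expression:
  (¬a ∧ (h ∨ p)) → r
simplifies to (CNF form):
(a ∨ r ∨ ¬h) ∧ (a ∨ r ∨ ¬p)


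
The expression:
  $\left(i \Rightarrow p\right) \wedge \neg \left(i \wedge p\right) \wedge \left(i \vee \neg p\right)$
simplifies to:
$\neg i \wedge \neg p$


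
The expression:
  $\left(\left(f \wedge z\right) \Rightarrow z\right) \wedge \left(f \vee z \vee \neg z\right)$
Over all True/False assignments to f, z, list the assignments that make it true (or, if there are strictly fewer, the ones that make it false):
is always true.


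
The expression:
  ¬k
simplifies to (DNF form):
¬k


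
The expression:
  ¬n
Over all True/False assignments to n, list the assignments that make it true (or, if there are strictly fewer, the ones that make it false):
is true only for:
  n=False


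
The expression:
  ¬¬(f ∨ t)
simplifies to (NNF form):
f ∨ t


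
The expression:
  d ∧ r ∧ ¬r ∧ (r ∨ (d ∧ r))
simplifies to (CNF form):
False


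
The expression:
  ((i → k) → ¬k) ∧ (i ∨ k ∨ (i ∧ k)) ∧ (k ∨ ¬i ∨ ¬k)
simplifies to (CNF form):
i ∧ ¬k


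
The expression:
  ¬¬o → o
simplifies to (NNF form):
True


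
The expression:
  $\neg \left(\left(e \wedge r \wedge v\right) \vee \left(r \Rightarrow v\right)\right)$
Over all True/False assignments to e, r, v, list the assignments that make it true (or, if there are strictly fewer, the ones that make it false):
is true only for:
  e=False, r=True, v=False;
  e=True, r=True, v=False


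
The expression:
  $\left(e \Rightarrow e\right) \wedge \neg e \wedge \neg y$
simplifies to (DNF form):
$\neg e \wedge \neg y$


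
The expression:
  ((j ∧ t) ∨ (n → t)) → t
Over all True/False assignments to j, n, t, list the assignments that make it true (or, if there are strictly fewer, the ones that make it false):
is false only for:
  j=False, n=False, t=False;
  j=True, n=False, t=False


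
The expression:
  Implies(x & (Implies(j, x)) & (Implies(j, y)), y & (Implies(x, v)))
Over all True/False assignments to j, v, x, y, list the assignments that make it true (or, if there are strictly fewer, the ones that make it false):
is false only for:
  j=False, v=False, x=True, y=False;
  j=False, v=False, x=True, y=True;
  j=False, v=True, x=True, y=False;
  j=True, v=False, x=True, y=True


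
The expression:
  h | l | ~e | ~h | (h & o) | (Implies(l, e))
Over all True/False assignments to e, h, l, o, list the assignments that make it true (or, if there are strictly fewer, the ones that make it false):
is always true.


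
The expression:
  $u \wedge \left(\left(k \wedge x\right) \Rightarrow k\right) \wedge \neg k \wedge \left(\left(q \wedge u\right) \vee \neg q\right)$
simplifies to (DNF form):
$u \wedge \neg k$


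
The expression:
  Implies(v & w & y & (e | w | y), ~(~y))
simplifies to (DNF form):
True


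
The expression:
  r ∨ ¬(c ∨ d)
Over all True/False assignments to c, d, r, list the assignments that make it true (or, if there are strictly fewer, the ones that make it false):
is false only for:
  c=False, d=True, r=False;
  c=True, d=False, r=False;
  c=True, d=True, r=False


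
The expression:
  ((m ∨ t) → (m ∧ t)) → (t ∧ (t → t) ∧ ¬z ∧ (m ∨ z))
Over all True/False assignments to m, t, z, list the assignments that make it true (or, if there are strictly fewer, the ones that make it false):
is false only for:
  m=False, t=False, z=False;
  m=False, t=False, z=True;
  m=True, t=True, z=True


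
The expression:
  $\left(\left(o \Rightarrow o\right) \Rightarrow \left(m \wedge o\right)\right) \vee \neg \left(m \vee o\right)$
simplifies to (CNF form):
$\left(m \vee \neg o\right) \wedge \left(o \vee \neg m\right)$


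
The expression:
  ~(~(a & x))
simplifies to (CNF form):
a & x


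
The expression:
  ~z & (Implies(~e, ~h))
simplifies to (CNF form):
~z & (e | ~h)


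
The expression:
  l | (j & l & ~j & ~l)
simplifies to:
l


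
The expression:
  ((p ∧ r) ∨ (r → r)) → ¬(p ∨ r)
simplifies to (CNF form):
¬p ∧ ¬r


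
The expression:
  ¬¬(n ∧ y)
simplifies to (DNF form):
n ∧ y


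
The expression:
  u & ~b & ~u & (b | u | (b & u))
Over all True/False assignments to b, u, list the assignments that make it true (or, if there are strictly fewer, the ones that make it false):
is never true.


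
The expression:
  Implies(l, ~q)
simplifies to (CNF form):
~l | ~q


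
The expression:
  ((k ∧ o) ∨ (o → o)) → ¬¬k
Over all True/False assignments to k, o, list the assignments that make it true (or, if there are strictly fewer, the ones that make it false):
is true only for:
  k=True, o=False;
  k=True, o=True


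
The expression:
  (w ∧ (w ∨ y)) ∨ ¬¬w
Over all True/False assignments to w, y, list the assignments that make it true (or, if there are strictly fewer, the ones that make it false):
is true only for:
  w=True, y=False;
  w=True, y=True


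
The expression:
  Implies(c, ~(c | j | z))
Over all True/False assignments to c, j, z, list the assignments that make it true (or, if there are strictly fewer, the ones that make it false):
is true only for:
  c=False, j=False, z=False;
  c=False, j=False, z=True;
  c=False, j=True, z=False;
  c=False, j=True, z=True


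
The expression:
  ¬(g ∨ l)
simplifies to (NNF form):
¬g ∧ ¬l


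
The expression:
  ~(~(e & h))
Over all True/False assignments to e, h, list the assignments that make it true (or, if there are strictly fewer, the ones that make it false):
is true only for:
  e=True, h=True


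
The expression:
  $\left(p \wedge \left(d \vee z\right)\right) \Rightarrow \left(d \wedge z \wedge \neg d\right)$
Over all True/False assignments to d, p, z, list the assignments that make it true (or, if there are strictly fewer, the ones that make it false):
is false only for:
  d=False, p=True, z=True;
  d=True, p=True, z=False;
  d=True, p=True, z=True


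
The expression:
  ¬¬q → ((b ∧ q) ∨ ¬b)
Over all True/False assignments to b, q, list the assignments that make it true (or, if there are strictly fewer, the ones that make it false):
is always true.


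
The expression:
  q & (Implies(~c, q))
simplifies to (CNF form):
q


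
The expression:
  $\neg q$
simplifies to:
$\neg q$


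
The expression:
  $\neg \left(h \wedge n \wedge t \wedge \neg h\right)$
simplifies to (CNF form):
$\text{True}$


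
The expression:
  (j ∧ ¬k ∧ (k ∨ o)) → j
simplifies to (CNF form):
True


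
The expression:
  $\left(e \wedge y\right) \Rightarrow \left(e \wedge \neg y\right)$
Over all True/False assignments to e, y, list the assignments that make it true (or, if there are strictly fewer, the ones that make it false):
is false only for:
  e=True, y=True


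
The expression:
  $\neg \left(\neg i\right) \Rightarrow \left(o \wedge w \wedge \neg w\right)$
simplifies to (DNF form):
$\neg i$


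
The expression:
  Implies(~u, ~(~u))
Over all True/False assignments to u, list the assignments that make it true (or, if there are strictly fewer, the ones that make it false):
is true only for:
  u=True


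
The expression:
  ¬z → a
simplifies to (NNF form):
a ∨ z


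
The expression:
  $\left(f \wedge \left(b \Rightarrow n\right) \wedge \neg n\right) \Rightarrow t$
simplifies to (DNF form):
$b \vee n \vee t \vee \neg f$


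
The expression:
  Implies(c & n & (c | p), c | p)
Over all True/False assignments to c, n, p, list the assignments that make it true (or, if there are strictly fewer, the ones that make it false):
is always true.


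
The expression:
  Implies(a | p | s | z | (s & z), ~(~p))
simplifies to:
p | (~a & ~s & ~z)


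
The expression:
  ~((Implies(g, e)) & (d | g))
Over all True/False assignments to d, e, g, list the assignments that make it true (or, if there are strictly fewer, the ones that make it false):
is true only for:
  d=False, e=False, g=False;
  d=False, e=False, g=True;
  d=False, e=True, g=False;
  d=True, e=False, g=True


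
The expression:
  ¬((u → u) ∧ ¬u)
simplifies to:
u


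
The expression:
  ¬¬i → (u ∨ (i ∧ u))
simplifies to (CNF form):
u ∨ ¬i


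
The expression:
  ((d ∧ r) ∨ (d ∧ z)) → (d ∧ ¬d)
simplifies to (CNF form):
(¬d ∨ ¬r) ∧ (¬d ∨ ¬z)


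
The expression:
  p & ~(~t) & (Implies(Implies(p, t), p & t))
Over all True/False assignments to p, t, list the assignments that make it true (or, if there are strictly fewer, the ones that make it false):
is true only for:
  p=True, t=True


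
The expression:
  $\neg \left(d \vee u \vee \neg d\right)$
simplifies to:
$\text{False}$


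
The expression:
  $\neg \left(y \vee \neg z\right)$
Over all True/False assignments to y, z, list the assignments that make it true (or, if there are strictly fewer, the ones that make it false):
is true only for:
  y=False, z=True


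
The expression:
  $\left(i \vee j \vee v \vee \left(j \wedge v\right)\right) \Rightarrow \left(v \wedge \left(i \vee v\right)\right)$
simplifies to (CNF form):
$\left(v \vee \neg i\right) \wedge \left(v \vee \neg j\right)$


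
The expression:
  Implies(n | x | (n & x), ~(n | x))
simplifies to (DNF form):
~n & ~x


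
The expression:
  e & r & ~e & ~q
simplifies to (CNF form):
False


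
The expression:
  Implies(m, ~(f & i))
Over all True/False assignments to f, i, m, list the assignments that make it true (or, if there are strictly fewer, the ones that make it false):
is false only for:
  f=True, i=True, m=True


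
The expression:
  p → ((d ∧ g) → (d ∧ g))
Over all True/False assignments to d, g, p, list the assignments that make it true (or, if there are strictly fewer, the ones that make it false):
is always true.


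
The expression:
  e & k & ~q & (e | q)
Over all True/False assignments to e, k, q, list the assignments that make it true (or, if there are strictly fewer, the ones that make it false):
is true only for:
  e=True, k=True, q=False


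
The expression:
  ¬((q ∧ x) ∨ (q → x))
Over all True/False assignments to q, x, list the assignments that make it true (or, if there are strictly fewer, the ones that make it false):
is true only for:
  q=True, x=False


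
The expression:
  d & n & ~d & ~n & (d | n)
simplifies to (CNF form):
False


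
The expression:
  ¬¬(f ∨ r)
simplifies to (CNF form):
f ∨ r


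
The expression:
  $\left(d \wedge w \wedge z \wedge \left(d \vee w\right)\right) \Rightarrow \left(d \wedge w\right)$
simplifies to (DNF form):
$\text{True}$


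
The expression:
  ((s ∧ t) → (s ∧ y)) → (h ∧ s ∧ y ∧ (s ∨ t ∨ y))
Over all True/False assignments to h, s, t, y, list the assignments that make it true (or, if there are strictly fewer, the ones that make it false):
is true only for:
  h=False, s=True, t=True, y=False;
  h=True, s=True, t=False, y=True;
  h=True, s=True, t=True, y=False;
  h=True, s=True, t=True, y=True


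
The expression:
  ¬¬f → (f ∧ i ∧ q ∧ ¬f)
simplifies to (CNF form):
¬f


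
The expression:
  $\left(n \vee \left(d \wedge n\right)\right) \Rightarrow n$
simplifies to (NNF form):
$\text{True}$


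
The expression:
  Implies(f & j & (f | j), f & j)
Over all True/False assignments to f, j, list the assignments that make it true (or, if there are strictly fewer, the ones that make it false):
is always true.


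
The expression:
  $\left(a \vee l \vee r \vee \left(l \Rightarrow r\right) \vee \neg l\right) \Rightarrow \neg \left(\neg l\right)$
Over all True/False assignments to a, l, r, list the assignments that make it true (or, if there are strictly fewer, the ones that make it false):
is true only for:
  a=False, l=True, r=False;
  a=False, l=True, r=True;
  a=True, l=True, r=False;
  a=True, l=True, r=True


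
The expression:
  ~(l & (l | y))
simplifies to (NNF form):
~l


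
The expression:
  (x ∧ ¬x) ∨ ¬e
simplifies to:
¬e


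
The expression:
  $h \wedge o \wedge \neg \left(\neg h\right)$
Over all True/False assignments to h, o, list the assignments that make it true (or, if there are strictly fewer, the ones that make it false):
is true only for:
  h=True, o=True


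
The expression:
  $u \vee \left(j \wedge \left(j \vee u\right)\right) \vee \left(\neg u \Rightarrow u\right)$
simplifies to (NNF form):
$j \vee u$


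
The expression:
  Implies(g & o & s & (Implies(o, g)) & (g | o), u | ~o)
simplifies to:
u | ~g | ~o | ~s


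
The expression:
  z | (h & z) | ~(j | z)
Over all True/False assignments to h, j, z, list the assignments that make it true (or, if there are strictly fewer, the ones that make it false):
is false only for:
  h=False, j=True, z=False;
  h=True, j=True, z=False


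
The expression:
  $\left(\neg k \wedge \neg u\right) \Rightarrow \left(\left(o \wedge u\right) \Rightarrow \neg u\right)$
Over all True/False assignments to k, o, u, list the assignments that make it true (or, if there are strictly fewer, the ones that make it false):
is always true.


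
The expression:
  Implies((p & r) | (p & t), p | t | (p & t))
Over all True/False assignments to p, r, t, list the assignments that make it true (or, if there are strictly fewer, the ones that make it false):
is always true.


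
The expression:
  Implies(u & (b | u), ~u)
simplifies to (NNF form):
~u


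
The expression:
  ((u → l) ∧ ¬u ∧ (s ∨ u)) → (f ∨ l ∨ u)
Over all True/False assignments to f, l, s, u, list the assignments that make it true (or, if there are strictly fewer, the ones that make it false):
is false only for:
  f=False, l=False, s=True, u=False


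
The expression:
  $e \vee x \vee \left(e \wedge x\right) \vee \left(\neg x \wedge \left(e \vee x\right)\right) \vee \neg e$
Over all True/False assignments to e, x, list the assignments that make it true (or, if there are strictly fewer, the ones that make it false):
is always true.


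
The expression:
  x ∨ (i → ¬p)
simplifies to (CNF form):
x ∨ ¬i ∨ ¬p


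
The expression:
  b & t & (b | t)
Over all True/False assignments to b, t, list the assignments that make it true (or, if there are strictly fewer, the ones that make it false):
is true only for:
  b=True, t=True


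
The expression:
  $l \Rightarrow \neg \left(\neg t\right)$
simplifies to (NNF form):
$t \vee \neg l$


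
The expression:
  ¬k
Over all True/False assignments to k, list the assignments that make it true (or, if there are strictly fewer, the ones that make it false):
is true only for:
  k=False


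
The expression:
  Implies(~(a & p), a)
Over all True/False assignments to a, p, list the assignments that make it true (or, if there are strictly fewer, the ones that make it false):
is true only for:
  a=True, p=False;
  a=True, p=True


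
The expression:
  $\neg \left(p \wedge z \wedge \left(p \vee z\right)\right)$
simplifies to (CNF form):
$\neg p \vee \neg z$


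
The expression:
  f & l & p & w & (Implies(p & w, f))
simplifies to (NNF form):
f & l & p & w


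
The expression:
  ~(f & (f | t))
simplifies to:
~f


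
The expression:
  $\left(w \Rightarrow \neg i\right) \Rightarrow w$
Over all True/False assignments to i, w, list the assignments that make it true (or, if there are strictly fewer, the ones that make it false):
is true only for:
  i=False, w=True;
  i=True, w=True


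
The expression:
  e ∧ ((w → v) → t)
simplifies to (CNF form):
e ∧ (t ∨ w) ∧ (t ∨ ¬v)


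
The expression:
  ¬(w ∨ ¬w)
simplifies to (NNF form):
False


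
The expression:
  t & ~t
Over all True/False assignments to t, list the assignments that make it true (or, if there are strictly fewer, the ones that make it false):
is never true.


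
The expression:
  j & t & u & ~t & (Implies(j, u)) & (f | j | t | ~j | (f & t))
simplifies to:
False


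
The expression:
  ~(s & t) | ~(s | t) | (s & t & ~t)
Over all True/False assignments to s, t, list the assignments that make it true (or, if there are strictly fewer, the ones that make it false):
is false only for:
  s=True, t=True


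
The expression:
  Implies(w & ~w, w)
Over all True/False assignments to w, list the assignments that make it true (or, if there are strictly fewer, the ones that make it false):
is always true.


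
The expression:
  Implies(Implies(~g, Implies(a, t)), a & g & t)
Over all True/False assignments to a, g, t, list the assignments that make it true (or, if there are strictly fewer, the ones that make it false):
is true only for:
  a=True, g=False, t=False;
  a=True, g=True, t=True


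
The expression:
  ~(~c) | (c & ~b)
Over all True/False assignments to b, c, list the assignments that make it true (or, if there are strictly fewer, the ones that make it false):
is true only for:
  b=False, c=True;
  b=True, c=True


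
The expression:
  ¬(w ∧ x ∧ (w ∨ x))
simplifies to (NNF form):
¬w ∨ ¬x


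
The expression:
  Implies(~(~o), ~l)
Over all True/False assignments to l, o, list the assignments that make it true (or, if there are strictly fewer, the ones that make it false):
is false only for:
  l=True, o=True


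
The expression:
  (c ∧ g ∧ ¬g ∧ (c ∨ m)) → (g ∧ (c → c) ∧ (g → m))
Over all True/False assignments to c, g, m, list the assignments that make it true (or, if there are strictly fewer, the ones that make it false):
is always true.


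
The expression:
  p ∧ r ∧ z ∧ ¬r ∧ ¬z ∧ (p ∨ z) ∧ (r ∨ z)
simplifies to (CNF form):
False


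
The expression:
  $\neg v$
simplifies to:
$\neg v$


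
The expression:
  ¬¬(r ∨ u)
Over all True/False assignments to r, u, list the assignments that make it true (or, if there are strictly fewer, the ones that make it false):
is false only for:
  r=False, u=False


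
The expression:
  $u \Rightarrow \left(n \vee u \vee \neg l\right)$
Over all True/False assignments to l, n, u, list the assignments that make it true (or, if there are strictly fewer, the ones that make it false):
is always true.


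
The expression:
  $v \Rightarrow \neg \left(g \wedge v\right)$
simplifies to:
$\neg g \vee \neg v$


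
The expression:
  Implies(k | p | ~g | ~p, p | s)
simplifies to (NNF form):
p | s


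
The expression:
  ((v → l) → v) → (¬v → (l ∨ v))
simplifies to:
True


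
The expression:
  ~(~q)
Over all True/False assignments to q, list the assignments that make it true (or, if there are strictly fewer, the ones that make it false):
is true only for:
  q=True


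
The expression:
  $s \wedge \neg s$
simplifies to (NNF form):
$\text{False}$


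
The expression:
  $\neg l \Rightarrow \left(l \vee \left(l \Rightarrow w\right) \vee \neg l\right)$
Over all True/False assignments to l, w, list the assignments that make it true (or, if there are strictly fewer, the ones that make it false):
is always true.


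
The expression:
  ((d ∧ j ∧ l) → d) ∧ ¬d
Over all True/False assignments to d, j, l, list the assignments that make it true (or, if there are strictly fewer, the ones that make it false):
is true only for:
  d=False, j=False, l=False;
  d=False, j=False, l=True;
  d=False, j=True, l=False;
  d=False, j=True, l=True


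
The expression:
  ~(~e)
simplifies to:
e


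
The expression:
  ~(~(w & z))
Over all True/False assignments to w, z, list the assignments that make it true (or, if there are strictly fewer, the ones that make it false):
is true only for:
  w=True, z=True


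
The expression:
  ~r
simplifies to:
~r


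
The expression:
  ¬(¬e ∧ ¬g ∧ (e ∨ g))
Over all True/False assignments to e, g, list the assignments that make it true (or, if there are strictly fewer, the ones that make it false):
is always true.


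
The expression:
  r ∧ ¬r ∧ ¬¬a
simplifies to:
False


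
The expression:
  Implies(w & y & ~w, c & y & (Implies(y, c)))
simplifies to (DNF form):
True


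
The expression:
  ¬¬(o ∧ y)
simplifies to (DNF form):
o ∧ y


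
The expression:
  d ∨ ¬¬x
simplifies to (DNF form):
d ∨ x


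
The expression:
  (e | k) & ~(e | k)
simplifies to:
False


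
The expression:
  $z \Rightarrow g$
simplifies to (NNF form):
$g \vee \neg z$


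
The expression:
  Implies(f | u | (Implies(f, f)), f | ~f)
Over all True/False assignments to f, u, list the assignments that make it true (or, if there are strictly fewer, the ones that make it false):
is always true.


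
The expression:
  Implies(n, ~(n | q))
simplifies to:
~n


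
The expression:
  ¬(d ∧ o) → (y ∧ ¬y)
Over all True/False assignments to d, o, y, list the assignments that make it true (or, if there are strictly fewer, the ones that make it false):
is true only for:
  d=True, o=True, y=False;
  d=True, o=True, y=True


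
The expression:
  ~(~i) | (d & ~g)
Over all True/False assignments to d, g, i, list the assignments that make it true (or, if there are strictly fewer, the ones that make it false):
is false only for:
  d=False, g=False, i=False;
  d=False, g=True, i=False;
  d=True, g=True, i=False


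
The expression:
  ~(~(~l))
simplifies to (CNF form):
~l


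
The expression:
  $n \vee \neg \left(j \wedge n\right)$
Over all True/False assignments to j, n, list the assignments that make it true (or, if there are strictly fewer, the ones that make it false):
is always true.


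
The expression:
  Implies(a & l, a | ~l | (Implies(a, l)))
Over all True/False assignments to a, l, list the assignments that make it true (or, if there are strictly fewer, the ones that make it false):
is always true.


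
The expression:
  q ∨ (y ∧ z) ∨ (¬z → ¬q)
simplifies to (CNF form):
True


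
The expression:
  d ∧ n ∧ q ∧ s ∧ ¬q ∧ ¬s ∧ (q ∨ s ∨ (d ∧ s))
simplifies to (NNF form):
False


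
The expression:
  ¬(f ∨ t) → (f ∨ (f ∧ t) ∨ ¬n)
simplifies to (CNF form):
f ∨ t ∨ ¬n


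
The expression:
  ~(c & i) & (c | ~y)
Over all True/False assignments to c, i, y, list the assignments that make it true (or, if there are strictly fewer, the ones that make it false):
is true only for:
  c=False, i=False, y=False;
  c=False, i=True, y=False;
  c=True, i=False, y=False;
  c=True, i=False, y=True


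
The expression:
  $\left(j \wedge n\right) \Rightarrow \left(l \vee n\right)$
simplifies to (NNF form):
$\text{True}$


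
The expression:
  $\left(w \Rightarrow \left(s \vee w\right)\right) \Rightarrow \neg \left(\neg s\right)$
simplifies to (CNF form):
$s$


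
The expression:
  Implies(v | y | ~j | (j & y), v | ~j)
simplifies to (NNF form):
v | ~j | ~y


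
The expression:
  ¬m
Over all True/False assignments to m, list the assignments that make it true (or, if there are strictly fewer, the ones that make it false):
is true only for:
  m=False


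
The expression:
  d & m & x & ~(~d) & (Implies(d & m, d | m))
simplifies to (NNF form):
d & m & x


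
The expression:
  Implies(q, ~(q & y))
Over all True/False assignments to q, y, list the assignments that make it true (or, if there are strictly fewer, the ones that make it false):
is false only for:
  q=True, y=True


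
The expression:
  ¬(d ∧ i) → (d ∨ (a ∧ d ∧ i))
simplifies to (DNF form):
d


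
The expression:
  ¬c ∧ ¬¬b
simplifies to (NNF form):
b ∧ ¬c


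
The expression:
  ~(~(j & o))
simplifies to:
j & o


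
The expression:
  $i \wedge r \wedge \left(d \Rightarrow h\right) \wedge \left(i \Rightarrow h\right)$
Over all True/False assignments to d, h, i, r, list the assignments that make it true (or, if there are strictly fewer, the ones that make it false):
is true only for:
  d=False, h=True, i=True, r=True;
  d=True, h=True, i=True, r=True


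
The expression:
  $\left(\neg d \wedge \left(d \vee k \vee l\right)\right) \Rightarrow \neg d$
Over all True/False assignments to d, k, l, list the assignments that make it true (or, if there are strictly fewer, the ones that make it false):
is always true.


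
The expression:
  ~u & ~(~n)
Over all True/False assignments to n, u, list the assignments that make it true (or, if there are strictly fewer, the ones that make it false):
is true only for:
  n=True, u=False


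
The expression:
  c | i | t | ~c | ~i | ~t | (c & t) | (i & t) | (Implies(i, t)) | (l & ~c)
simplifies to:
True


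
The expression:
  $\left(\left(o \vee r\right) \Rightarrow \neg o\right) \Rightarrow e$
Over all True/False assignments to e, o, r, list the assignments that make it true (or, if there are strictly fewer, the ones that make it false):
is false only for:
  e=False, o=False, r=False;
  e=False, o=False, r=True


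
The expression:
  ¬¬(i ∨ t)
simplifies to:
i ∨ t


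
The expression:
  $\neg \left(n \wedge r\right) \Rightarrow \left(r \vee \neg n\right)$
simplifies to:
$r \vee \neg n$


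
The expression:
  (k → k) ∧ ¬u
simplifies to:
¬u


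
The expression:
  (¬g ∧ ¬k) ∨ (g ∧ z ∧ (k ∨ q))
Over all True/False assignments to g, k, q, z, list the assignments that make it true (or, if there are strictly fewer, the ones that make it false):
is true only for:
  g=False, k=False, q=False, z=False;
  g=False, k=False, q=False, z=True;
  g=False, k=False, q=True, z=False;
  g=False, k=False, q=True, z=True;
  g=True, k=False, q=True, z=True;
  g=True, k=True, q=False, z=True;
  g=True, k=True, q=True, z=True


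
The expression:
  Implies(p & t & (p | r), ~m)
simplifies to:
~m | ~p | ~t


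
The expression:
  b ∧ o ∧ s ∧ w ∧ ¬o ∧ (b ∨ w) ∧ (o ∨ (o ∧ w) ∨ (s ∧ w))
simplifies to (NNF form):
False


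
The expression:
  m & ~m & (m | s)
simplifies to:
False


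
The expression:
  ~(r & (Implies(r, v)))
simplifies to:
~r | ~v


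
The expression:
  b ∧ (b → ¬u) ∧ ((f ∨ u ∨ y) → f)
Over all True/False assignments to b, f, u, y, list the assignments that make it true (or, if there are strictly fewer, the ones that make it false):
is true only for:
  b=True, f=False, u=False, y=False;
  b=True, f=True, u=False, y=False;
  b=True, f=True, u=False, y=True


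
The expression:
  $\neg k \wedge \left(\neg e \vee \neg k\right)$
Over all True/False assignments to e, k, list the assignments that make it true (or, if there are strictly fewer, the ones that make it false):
is true only for:
  e=False, k=False;
  e=True, k=False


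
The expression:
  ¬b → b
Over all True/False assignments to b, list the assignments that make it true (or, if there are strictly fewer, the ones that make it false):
is true only for:
  b=True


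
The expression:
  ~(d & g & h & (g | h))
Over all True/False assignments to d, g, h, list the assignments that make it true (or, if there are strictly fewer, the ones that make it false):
is false only for:
  d=True, g=True, h=True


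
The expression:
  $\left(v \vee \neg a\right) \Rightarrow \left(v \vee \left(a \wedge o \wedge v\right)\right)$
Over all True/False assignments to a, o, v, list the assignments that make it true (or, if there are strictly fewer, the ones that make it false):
is false only for:
  a=False, o=False, v=False;
  a=False, o=True, v=False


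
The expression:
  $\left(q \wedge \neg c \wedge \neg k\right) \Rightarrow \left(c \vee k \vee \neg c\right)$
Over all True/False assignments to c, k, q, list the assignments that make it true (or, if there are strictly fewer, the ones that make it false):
is always true.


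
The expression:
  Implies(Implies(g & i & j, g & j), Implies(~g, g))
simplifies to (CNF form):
g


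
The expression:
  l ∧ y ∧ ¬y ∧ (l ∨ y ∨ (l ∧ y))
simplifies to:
False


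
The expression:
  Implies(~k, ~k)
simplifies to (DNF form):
True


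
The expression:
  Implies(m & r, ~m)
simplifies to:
~m | ~r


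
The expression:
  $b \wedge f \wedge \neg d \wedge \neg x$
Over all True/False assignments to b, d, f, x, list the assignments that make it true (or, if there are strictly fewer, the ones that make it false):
is true only for:
  b=True, d=False, f=True, x=False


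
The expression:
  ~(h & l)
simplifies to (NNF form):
~h | ~l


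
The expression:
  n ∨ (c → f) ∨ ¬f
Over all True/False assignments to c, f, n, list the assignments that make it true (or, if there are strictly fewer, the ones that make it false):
is always true.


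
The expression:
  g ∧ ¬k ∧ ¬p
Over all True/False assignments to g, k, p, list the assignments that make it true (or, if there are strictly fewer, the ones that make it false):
is true only for:
  g=True, k=False, p=False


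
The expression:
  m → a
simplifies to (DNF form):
a ∨ ¬m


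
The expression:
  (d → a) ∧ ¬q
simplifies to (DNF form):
(a ∧ ¬q) ∨ (¬d ∧ ¬q)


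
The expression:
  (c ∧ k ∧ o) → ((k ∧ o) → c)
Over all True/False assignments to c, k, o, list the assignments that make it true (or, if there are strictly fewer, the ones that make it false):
is always true.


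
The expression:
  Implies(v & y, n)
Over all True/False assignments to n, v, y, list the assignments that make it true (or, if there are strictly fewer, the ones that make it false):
is false only for:
  n=False, v=True, y=True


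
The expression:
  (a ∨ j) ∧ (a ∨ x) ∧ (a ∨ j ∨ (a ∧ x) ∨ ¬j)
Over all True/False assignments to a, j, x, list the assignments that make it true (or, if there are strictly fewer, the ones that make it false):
is false only for:
  a=False, j=False, x=False;
  a=False, j=False, x=True;
  a=False, j=True, x=False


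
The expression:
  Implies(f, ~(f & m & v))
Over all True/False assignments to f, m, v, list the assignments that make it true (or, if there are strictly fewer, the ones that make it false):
is false only for:
  f=True, m=True, v=True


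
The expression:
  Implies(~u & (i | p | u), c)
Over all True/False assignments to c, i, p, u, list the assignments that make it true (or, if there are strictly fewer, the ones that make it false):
is false only for:
  c=False, i=False, p=True, u=False;
  c=False, i=True, p=False, u=False;
  c=False, i=True, p=True, u=False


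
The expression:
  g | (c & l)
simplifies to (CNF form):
(c | g) & (g | l)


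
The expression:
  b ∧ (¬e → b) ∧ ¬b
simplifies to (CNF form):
False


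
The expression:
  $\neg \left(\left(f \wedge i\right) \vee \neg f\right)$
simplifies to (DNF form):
$f \wedge \neg i$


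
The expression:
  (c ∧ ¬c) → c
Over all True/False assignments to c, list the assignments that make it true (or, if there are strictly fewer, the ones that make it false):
is always true.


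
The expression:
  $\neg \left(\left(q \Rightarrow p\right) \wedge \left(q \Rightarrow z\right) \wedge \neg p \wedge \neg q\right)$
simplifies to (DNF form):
$p \vee q$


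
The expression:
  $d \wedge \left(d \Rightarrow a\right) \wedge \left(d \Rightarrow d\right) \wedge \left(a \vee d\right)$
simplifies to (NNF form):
$a \wedge d$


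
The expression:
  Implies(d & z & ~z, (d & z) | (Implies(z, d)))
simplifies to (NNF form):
True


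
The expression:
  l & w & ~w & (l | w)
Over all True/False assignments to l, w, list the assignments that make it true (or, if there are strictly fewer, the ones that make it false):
is never true.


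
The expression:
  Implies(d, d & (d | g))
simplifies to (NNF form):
True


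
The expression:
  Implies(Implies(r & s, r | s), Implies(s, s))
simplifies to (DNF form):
True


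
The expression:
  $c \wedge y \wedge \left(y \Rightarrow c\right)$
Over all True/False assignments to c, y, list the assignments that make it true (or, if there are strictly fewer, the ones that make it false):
is true only for:
  c=True, y=True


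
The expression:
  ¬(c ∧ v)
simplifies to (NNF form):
¬c ∨ ¬v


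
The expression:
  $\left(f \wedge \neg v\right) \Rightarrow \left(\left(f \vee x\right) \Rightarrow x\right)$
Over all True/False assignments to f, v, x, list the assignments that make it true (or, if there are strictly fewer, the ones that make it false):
is false only for:
  f=True, v=False, x=False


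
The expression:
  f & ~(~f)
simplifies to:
f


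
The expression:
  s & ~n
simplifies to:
s & ~n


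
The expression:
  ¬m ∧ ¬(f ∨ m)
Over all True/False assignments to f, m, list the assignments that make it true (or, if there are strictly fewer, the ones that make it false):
is true only for:
  f=False, m=False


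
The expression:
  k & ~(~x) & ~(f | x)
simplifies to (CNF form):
False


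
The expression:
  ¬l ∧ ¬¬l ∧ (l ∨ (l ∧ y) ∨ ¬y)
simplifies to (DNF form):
False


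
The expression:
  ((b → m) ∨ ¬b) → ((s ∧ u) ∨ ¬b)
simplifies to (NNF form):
(s ∧ u) ∨ ¬b ∨ ¬m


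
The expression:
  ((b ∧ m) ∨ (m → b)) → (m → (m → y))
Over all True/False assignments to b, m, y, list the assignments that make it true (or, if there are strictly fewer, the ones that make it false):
is false only for:
  b=True, m=True, y=False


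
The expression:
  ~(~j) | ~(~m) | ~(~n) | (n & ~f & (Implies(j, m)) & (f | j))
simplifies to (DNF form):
j | m | n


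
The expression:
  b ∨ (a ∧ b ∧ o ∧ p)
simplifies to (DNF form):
b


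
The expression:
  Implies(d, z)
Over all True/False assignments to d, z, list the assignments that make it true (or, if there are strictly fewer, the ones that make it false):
is false only for:
  d=True, z=False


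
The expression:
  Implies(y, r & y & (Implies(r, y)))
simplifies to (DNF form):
r | ~y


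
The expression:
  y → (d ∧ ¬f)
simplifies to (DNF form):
(d ∧ ¬f) ∨ ¬y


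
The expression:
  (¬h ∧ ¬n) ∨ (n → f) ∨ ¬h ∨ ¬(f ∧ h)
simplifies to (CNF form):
True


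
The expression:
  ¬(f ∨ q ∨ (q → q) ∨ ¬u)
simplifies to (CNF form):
False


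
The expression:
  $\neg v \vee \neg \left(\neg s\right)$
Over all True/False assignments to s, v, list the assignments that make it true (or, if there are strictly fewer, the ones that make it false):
is false only for:
  s=False, v=True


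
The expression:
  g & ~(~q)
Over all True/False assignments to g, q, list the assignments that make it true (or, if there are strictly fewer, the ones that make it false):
is true only for:
  g=True, q=True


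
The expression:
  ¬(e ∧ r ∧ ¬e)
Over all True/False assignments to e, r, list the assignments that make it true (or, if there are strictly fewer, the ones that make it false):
is always true.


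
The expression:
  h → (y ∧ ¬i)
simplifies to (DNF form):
(y ∧ ¬i) ∨ ¬h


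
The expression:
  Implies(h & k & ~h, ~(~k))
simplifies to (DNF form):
True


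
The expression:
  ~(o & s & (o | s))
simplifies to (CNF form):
~o | ~s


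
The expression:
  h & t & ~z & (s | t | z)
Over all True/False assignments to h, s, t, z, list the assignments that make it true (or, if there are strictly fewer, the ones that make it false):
is true only for:
  h=True, s=False, t=True, z=False;
  h=True, s=True, t=True, z=False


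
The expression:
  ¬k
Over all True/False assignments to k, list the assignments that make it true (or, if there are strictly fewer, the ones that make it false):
is true only for:
  k=False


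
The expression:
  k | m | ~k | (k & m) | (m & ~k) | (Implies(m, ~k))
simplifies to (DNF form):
True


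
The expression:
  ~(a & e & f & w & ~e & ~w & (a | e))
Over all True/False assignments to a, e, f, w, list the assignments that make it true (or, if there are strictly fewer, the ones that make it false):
is always true.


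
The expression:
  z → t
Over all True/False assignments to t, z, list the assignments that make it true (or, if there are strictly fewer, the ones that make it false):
is false only for:
  t=False, z=True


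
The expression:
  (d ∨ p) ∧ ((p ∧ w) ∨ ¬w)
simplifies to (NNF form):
p ∨ (d ∧ ¬w)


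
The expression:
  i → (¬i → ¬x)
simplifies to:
True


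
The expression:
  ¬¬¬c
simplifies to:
¬c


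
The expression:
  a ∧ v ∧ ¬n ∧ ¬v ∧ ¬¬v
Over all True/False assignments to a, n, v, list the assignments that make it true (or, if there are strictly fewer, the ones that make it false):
is never true.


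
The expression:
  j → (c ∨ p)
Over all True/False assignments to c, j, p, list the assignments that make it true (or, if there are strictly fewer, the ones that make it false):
is false only for:
  c=False, j=True, p=False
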